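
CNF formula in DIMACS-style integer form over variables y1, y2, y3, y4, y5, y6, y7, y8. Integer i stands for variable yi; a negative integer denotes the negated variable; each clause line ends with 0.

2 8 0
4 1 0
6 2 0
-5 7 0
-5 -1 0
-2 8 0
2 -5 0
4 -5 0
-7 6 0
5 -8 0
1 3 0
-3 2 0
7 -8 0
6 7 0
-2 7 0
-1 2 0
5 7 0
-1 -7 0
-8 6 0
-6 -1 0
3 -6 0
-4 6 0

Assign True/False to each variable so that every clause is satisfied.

y1 = False, y2 = True, y3 = True, y4 = True, y5 = True, y6 = True, y7 = True, y8 = True

Try y1 = False.
  then y4 is forced to True.
  then y3 is forced to True.
  then y2 is forced to True.
  then y8 is forced to True.
  then y5 is forced to True.
  then y7 is forced to True.
  then y6 is forced to True.
Check each clause:
  1. (y2 \/ y8) — y8 is true.
  2. (y4 \/ y1) — y4 is true.
  3. (y6 \/ y2) — y2 is true.
  4. (~y5 \/ y7) — y7 is true.
  5. (~y5 \/ ~y1) — ~y1 is true.
  6. (~y2 \/ y8) — y8 is true.
  7. (~y5 \/ y2) — y2 is true.
  8. (~y5 \/ y4) — y4 is true.
  9. (y6 \/ ~y7) — y6 is true.
  10. (~y8 \/ y5) — y5 is true.
  11. (y3 \/ y1) — y3 is true.
  12. (y2 \/ ~y3) — y2 is true.
  13. (~y8 \/ y7) — y7 is true.
  14. (y7 \/ y6) — y6 is true.
  15. (~y2 \/ y7) — y7 is true.
  16. (y2 \/ ~y1) — y2 is true.
  17. (y5 \/ y7) — y5 is true.
  18. (~y7 \/ ~y1) — ~y1 is true.
  19. (~y8 \/ y6) — y6 is true.
  20. (~y6 \/ ~y1) — ~y1 is true.
  21. (~y6 \/ y3) — y3 is true.
  22. (y6 \/ ~y4) — y6 is true.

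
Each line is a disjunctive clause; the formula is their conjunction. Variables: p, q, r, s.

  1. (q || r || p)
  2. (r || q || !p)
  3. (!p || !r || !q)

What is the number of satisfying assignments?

Case analysis on p and q:
  p=T, q=T: remaining (r,s) ∈ {(F,F); (F,T)} — 2.
  p=T, q=F: remaining (r,s) ∈ {(T,F); (T,T)} — 2.
  p=F, q=T: remaining (r,s) ∈ {(F,F); (F,T); (T,F); (T,T)} — 4.
  p=F, q=F: remaining (r,s) ∈ {(T,F); (T,T)} — 2.
Total: 2 + 2 + 4 + 2 = 10.

10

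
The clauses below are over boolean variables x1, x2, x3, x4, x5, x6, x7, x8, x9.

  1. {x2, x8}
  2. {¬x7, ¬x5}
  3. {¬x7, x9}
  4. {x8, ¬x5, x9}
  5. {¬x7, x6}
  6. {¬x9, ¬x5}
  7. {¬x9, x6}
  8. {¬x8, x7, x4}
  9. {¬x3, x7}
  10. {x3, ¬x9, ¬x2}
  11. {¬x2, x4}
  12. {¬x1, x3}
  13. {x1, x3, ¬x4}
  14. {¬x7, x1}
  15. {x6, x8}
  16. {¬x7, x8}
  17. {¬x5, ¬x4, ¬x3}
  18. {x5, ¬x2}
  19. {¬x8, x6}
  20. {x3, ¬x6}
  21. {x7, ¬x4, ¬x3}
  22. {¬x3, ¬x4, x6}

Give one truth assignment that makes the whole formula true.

x1=True, x2=False, x3=True, x4=True, x5=False, x6=True, x7=True, x8=True, x9=True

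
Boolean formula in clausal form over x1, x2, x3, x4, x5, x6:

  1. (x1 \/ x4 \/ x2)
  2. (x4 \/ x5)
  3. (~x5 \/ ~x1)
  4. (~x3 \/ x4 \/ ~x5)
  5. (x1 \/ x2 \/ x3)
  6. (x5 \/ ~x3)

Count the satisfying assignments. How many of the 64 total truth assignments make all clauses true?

14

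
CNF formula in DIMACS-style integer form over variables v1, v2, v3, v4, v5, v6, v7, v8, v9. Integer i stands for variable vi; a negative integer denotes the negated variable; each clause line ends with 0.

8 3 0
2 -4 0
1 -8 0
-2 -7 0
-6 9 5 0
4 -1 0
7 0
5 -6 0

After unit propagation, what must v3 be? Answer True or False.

True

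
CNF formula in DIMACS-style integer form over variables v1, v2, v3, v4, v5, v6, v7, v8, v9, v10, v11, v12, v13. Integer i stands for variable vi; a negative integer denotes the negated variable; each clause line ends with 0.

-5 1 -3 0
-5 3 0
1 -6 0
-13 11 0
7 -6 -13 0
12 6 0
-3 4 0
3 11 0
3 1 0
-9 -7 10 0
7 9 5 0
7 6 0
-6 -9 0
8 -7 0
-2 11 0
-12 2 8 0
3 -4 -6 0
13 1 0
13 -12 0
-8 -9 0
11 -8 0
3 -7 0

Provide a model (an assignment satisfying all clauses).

v1=True, v2=True, v3=True, v4=True, v5=True, v6=True, v7=True, v8=True, v9=False, v10=False, v11=True, v12=False, v13=False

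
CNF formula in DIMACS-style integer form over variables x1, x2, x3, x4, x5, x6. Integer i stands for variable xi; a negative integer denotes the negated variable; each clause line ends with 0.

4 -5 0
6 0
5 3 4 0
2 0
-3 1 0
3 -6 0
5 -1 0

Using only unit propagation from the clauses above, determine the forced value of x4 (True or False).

Unit clause (x6) sets x6 = True.
Unit clause (x2) sets x2 = True.
In (!x6 || x3), !x6 is now false; x3 must hold, so x3 = True.
In (x1 || !x3), !x3 is now false; x1 must hold, so x1 = True.
(x5 || !x1) with x1 = True leaves only x5, so x5 = True.
(!x5 || x4): since x5 = True, the clause reduces to (x4). x4 = True.

True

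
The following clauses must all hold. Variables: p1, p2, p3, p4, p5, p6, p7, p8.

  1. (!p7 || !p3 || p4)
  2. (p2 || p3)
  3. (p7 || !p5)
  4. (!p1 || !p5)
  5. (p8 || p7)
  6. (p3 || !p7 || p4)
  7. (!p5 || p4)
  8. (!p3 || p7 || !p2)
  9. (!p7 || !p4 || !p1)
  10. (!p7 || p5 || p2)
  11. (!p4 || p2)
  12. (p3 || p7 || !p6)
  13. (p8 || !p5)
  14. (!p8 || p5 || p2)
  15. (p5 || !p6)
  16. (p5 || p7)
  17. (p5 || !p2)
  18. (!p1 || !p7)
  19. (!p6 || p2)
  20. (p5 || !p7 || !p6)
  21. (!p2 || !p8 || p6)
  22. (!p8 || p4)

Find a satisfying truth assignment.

p1=False, p2=True, p3=False, p4=True, p5=True, p6=True, p7=True, p8=True

Check each clause:
  1. (!p3 || !p7 || p4) — p4 is true.
  2. (p2 || p3) — p2 is true.
  3. (p7 || !p5) — p7 is true.
  4. (!p1 || !p5) — !p1 is true.
  5. (p7 || p8) — p8 is true.
  6. (p3 || !p7 || p4) — p4 is true.
  7. (p4 || !p5) — p4 is true.
  8. (!p3 || !p2 || p7) — !p3 is true.
  9. (!p1 || !p4 || !p7) — !p1 is true.
  10. (!p7 || p5 || p2) — p2 is true.
  11. (!p4 || p2) — p2 is true.
  12. (p7 || !p6 || p3) — p7 is true.
  13. (p8 || !p5) — p8 is true.
  14. (p5 || p2 || !p8) — p2 is true.
  15. (!p6 || p5) — p5 is true.
  16. (p5 || p7) — p5 is true.
  17. (p5 || !p2) — p5 is true.
  18. (!p7 || !p1) — !p1 is true.
  19. (!p6 || p2) — p2 is true.
  20. (!p7 || p5 || !p6) — p5 is true.
  21. (!p8 || p6 || !p2) — p6 is true.
  22. (p4 || !p8) — p4 is true.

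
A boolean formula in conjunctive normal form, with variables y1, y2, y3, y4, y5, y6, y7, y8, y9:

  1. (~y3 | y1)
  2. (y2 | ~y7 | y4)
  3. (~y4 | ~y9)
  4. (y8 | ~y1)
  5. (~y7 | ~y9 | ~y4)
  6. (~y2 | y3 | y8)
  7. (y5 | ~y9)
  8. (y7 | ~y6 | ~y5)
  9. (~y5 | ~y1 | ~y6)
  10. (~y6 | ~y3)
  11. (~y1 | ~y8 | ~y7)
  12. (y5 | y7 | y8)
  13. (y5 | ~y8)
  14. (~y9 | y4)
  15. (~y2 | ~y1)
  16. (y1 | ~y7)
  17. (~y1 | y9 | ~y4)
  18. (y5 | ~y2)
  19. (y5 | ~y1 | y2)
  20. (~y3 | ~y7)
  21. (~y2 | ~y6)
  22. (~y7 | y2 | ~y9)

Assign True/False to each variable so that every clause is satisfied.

y1=False, y2=True, y3=False, y4=False, y5=True, y6=False, y7=False, y8=True, y9=False

Check each clause:
  1. (~y3 | y1) — ~y3 is true.
  2. (y4 | y2 | ~y7) — ~y7 is true.
  3. (~y9 | ~y4) — ~y4 is true.
  4. (~y1 | y8) — y8 is true.
  5. (~y7 | ~y4 | ~y9) — ~y7 is true.
  6. (~y2 | y3 | y8) — y8 is true.
  7. (~y9 | y5) — y5 is true.
  8. (~y6 | ~y5 | y7) — ~y6 is true.
  9. (~y5 | ~y6 | ~y1) — ~y6 is true.
  10. (~y6 | ~y3) — ~y6 is true.
  11. (~y1 | ~y7 | ~y8) — ~y7 is true.
  12. (y7 | y5 | y8) — y8 is true.
  13. (y5 | ~y8) — y5 is true.
  14. (y4 | ~y9) — ~y9 is true.
  15. (~y2 | ~y1) — ~y1 is true.
  16. (~y7 | y1) — ~y7 is true.
  17. (~y4 | y9 | ~y1) — ~y4 is true.
  18. (y5 | ~y2) — y5 is true.
  19. (y2 | y5 | ~y1) — y2 is true.
  20. (~y7 | ~y3) — ~y7 is true.
  21. (~y2 | ~y6) — ~y6 is true.
  22. (~y9 | y2 | ~y7) — ~y7 is true.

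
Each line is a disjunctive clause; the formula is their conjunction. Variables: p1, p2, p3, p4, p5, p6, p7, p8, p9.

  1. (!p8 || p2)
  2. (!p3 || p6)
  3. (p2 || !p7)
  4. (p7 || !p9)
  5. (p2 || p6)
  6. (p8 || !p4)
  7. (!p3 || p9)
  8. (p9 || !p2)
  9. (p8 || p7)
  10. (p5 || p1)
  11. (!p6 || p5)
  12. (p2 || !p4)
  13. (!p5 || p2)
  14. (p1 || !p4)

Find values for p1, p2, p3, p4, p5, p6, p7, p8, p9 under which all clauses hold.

p1=1, p2=1, p3=0, p4=0, p5=1, p6=1, p7=1, p8=0, p9=1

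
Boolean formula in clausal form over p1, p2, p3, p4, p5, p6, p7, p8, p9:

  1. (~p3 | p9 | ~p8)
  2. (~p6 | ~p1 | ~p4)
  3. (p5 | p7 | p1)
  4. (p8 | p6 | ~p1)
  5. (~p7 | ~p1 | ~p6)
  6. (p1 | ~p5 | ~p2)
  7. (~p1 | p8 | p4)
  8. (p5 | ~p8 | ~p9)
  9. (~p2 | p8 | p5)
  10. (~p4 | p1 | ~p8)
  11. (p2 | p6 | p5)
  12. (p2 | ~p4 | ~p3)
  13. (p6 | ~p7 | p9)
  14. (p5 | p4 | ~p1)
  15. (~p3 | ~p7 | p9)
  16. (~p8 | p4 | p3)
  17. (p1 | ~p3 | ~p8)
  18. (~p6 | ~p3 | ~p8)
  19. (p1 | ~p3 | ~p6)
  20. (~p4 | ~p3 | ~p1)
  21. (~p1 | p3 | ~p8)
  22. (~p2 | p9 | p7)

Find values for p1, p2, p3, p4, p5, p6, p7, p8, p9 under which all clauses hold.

Try p1 = False.
Set p2 = False and propagate.
Set p3 = False and propagate.
For the remaining variables, p4 = False, p5 = True, p6 = True, p7 = True, p8 = False, p9 = False works.

p1=0, p2=0, p3=0, p4=0, p5=1, p6=1, p7=1, p8=0, p9=0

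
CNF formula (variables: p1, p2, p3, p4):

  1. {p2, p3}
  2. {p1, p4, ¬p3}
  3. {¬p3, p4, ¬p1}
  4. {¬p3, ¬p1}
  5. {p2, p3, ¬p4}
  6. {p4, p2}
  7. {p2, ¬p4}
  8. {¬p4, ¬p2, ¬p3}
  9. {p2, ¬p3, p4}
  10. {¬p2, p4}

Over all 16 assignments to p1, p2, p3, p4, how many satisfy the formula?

2

The models are:
  p1=0 p2=1 p3=0 p4=1
  p1=1 p2=1 p3=0 p4=1
That's 2 in total.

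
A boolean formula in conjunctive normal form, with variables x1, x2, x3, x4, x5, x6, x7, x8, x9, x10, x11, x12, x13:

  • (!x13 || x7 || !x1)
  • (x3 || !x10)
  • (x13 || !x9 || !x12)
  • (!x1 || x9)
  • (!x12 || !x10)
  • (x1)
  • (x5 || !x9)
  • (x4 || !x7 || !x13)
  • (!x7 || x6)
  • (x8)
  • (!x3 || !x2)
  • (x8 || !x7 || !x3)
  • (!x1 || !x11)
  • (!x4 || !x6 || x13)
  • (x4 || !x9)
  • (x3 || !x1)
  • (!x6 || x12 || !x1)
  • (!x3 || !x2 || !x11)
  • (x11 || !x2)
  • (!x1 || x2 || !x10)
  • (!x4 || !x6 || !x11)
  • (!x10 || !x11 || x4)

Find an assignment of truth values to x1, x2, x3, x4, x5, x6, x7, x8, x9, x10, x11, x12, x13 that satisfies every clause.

x1=T, x2=F, x3=T, x4=T, x5=T, x6=T, x7=T, x8=T, x9=T, x10=F, x11=F, x12=T, x13=T

Check each clause:
  1. (!x13 || x7 || !x1) — x7 is true.
  2. (x3 || !x10) — x3 is true.
  3. (!x9 || !x12 || x13) — x13 is true.
  4. (!x1 || x9) — x9 is true.
  5. (!x12 || !x10) — !x10 is true.
  6. (x1) — x1 is true.
  7. (!x9 || x5) — x5 is true.
  8. (!x13 || !x7 || x4) — x4 is true.
  9. (x6 || !x7) — x6 is true.
  10. (x8) — x8 is true.
  11. (!x2 || !x3) — !x2 is true.
  12. (x8 || !x7 || !x3) — x8 is true.
  13. (!x11 || !x1) — !x11 is true.
  14. (!x6 || x13 || !x4) — x13 is true.
  15. (x4 || !x9) — x4 is true.
  16. (x3 || !x1) — x3 is true.
  17. (!x6 || !x1 || x12) — x12 is true.
  18. (!x2 || !x11 || !x3) — !x11 is true.
  19. (!x2 || x11) — !x2 is true.
  20. (x2 || !x1 || !x10) — !x10 is true.
  21. (!x6 || !x11 || !x4) — !x11 is true.
  22. (x4 || !x10 || !x11) — x4 is true.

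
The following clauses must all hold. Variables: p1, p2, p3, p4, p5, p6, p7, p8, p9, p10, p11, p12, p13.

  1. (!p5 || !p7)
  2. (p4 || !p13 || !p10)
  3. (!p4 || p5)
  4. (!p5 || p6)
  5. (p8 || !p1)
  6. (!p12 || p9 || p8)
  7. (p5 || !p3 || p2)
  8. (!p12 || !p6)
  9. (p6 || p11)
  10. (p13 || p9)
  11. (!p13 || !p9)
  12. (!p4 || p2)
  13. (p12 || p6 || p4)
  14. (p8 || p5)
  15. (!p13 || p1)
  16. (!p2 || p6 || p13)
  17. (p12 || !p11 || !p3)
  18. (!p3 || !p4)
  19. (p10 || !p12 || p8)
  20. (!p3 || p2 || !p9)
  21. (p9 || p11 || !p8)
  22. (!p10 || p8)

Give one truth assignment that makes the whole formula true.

p3 occurs only negated in the remaining clauses — set p3 = False.
Branch on p1: take p1 = True.
  then p8 is forced to True.
Branch on p2: take p2 = False.
  then p4 is forced to False.
The remaining clauses are satisfied by p5 = False, p6 = True, p7 = True, p9 = True, p10 = False, p11 = False, p12 = False, p13 = False.

p1=1, p2=0, p3=0, p4=0, p5=0, p6=1, p7=1, p8=1, p9=1, p10=0, p11=0, p12=0, p13=0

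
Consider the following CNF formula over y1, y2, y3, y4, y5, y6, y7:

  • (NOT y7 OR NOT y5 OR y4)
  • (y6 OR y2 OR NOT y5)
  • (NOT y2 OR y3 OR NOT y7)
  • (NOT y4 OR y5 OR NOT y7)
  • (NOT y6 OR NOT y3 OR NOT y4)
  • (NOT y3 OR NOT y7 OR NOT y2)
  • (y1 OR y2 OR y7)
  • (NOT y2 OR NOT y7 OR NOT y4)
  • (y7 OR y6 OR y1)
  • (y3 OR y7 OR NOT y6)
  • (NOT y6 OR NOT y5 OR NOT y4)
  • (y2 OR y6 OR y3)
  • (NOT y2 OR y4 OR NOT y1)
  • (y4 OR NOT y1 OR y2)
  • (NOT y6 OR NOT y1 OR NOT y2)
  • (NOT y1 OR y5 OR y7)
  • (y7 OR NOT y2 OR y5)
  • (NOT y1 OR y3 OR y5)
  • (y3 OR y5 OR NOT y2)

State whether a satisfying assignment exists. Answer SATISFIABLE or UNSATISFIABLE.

Branch on y1: take y1 = False.
Try y2 = False.
  then y7 is forced to True.
Branch on y3: take y3 = True.
The remaining clauses are satisfied by y4 = False, y5 = False, y6 = True.
Every clause has at least one true literal under this assignment.
So y1 = F, y2 = F, y3 = T, y4 = F, y5 = F, y6 = T, y7 = T is a satisfying assignment.

SATISFIABLE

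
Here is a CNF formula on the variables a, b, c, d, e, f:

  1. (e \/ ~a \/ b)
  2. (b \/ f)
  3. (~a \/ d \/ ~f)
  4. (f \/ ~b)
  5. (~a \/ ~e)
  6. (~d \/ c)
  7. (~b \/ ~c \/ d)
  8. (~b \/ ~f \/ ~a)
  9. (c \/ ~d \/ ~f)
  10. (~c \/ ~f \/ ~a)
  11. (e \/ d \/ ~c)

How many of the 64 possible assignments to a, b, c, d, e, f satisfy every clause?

9

Case analysis on f and a:
  f=T, a=T: a clause becomes empty — 0.
  f=T, a=F: 9 of the 16 assignments to (b,c,d,e) work.
  f=F, a=T: a clause becomes empty — 0.
  f=F, a=F: a clause becomes empty — 0.
Total: 0 + 9 + 0 + 0 = 9.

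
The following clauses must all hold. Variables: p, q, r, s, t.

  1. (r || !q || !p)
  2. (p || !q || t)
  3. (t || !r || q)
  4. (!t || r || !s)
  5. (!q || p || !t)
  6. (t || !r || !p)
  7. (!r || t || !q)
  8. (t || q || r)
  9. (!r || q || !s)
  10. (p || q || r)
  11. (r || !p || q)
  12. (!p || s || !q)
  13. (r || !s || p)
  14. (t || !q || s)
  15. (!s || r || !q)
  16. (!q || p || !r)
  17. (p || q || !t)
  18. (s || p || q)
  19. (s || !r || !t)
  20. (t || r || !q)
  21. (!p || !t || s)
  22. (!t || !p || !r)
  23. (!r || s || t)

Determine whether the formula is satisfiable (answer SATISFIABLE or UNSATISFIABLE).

UNSATISFIABLE

q = True:
  r = True:
    propagation gives t=True, p=True; an empty clause results — contradiction.
  r = False:
    propagation gives p=False, t=True; an empty clause results — contradiction.
q = False:
  r = True:
    propagation gives t=True, s=False; an empty clause results — contradiction.
  r = False:
    propagation gives t=True, s=False, p=True; an empty clause results — contradiction.
Every branch closes, so no satisfying assignment exists.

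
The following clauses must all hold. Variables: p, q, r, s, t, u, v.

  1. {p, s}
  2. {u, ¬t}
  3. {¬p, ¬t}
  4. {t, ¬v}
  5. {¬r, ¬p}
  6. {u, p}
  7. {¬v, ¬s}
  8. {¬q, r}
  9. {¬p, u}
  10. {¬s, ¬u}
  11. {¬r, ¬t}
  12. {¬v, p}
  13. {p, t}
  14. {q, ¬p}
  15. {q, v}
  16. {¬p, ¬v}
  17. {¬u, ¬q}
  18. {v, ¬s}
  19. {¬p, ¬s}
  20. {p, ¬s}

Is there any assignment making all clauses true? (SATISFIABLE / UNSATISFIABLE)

UNSATISFIABLE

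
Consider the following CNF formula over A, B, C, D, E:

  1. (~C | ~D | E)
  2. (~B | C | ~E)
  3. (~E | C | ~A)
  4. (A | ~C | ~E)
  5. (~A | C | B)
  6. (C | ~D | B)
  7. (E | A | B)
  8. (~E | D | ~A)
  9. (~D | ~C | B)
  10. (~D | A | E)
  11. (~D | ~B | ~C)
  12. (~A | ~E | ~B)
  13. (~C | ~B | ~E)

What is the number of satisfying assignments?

7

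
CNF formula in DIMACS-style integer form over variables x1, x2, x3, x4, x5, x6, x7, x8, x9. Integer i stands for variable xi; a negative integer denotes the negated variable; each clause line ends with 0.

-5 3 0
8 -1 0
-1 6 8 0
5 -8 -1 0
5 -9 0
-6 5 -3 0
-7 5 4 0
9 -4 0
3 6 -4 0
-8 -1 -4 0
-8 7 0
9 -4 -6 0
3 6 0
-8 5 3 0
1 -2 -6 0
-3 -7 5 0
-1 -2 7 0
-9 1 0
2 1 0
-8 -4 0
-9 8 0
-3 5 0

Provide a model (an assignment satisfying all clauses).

x1=F, x2=T, x3=T, x4=F, x5=T, x6=F, x7=T, x8=F, x9=F

Set x1 = False and propagate.
  then x9 is forced to False.
  then x4 is forced to False.
  then x2 is forced to True.
  then x6 is forced to False.
  then x3 is forced to True.
  then x5 is forced to True.
Try x7 = True.
x8 is now unconstrained; take x8 = False.
Every clause has at least one true literal under this assignment.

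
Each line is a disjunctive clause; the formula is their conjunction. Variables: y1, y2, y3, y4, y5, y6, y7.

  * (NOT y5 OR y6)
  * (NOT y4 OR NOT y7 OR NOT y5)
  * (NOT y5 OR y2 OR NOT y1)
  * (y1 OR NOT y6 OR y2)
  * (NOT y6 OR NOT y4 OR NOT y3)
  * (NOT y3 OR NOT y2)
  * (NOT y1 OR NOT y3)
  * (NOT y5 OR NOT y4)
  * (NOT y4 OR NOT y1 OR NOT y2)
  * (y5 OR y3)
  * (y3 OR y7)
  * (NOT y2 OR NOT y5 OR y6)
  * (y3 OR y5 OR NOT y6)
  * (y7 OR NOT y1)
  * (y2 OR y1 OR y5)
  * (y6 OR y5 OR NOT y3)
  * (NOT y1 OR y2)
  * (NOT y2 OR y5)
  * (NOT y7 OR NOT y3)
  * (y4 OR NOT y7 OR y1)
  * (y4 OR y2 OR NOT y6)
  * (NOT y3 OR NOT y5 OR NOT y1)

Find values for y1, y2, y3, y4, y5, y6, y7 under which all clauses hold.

y1=T  y2=T  y3=F  y4=F  y5=T  y6=T  y7=T

Check each clause:
  1. (y6 OR NOT y5) — y6 is true.
  2. (NOT y7 OR NOT y5 OR NOT y4) — NOT y4 is true.
  3. (NOT y5 OR NOT y1 OR y2) — y2 is true.
  4. (y1 OR y2 OR NOT y6) — y1 is true.
  5. (NOT y6 OR NOT y4 OR NOT y3) — NOT y4 is true.
  6. (NOT y2 OR NOT y3) — NOT y3 is true.
  7. (NOT y1 OR NOT y3) — NOT y3 is true.
  8. (NOT y4 OR NOT y5) — NOT y4 is true.
  9. (NOT y2 OR NOT y4 OR NOT y1) — NOT y4 is true.
  10. (y5 OR y3) — y5 is true.
  11. (y7 OR y3) — y7 is true.
  12. (y6 OR NOT y5 OR NOT y2) — y6 is true.
  13. (NOT y6 OR y5 OR y3) — y5 is true.
  14. (NOT y1 OR y7) — y7 is true.
  15. (y5 OR y2 OR y1) — y1 is true.
  16. (y5 OR y6 OR NOT y3) — y5 is true.
  17. (y2 OR NOT y1) — y2 is true.
  18. (NOT y2 OR y5) — y5 is true.
  19. (NOT y3 OR NOT y7) — NOT y3 is true.
  20. (y4 OR NOT y7 OR y1) — y1 is true.
  21. (y2 OR y4 OR NOT y6) — y2 is true.
  22. (NOT y5 OR NOT y1 OR NOT y3) — NOT y3 is true.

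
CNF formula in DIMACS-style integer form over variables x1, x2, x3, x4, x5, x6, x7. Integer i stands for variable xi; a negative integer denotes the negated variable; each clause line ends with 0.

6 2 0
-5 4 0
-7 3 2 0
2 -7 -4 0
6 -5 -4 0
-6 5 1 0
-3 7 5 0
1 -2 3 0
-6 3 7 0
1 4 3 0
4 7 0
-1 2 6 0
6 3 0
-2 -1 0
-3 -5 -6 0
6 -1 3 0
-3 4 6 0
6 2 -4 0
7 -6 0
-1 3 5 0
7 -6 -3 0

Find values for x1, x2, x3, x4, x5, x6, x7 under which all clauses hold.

Set x1 = False and propagate.
Set x2 = True and propagate.
  then x3 is forced to True.
Branch on x4: take x4 = True.
For the remaining variables, x5 = False, x6 = False, x7 = True works.
Every clause has at least one true literal under this assignment.

x1 = False, x2 = True, x3 = True, x4 = True, x5 = False, x6 = False, x7 = True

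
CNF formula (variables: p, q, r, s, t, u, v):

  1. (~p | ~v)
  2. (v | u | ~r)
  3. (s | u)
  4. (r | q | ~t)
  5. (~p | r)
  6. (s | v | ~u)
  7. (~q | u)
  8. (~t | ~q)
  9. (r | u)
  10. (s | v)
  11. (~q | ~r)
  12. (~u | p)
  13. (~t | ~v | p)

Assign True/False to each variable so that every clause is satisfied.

s occurs only positively in the remaining clauses — set s = True.
Pure literal: t appears only negated; assign t = False.
Try p = True.
  then v is forced to False.
  then r is forced to True.
  then u is forced to True.
  then q is forced to False.
Check each clause:
  1. (~p | ~v) — ~v is true.
  2. (~r | v | u) — u is true.
  3. (s | u) — s is true.
  4. (r | ~t | q) — r is true.
  5. (r | ~p) — r is true.
  6. (~u | v | s) — s is true.
  7. (u | ~q) — u is true.
  8. (~t | ~q) — ~t is true.
  9. (u | r) — r is true.
  10. (v | s) — s is true.
  11. (~r | ~q) — ~q is true.
  12. (~u | p) — p is true.
  13. (p | ~v | ~t) — ~v is true.

p=True, q=False, r=True, s=True, t=False, u=True, v=False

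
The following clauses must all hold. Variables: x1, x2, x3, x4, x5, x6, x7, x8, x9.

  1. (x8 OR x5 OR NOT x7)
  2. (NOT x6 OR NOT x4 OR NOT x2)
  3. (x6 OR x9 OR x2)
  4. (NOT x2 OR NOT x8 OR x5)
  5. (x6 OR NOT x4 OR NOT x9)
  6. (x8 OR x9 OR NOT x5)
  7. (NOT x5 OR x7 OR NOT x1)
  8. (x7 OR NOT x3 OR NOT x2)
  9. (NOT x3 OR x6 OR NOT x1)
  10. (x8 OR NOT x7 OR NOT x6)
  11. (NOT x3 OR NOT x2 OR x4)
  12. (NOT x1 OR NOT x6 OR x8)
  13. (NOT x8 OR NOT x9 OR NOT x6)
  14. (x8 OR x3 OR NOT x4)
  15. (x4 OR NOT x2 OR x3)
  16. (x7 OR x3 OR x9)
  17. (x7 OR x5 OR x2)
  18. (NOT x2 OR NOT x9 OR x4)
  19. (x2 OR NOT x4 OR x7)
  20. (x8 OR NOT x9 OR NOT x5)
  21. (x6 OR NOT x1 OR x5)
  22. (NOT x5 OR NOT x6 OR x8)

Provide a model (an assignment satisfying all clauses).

x1 = F  x2 = F  x3 = T  x4 = F  x5 = T  x6 = F  x7 = T  x8 = T  x9 = T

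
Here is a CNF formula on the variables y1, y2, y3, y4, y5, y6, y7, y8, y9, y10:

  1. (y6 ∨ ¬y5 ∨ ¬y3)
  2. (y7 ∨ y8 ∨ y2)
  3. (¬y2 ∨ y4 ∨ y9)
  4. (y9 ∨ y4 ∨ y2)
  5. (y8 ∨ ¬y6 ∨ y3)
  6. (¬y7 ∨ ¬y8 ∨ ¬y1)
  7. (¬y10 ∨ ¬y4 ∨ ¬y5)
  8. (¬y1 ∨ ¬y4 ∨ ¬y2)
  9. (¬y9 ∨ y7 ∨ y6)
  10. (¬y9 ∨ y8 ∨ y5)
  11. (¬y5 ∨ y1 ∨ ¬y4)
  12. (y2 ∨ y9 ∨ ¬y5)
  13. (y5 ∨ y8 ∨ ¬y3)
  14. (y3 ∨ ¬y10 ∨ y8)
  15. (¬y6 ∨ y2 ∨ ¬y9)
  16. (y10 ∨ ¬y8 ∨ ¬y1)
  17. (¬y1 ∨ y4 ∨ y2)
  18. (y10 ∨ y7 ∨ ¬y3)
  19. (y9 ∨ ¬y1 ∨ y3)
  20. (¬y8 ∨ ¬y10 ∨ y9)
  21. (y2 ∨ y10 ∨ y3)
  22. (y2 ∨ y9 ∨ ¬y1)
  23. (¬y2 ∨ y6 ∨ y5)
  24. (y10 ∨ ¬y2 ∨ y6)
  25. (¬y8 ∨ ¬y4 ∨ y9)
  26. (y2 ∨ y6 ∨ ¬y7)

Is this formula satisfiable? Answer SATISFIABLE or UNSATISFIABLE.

SATISFIABLE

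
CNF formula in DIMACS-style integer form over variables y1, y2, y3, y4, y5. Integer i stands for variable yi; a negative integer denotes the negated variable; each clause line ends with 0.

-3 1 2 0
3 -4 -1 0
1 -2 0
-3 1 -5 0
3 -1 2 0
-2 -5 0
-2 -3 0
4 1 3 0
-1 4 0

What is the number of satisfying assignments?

4

The models are:
  y1=0 y2=0 y3=0 y4=1 y5=0
  y1=0 y2=0 y3=0 y4=1 y5=1
  y1=1 y2=0 y3=1 y4=1 y5=0
  y1=1 y2=0 y3=1 y4=1 y5=1
Count: 4.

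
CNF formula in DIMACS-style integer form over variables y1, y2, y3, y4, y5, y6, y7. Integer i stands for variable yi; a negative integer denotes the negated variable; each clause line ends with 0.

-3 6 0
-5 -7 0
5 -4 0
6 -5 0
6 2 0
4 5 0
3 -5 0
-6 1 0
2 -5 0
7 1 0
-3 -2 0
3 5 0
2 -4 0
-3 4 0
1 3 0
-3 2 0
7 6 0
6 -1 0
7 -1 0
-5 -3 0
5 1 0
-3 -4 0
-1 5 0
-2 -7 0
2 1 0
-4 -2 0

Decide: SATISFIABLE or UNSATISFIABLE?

UNSATISFIABLE

y5 = True:
  propagation gives y7=False, y6=True, y3=True; an empty clause results — contradiction.
y5 = False:
  propagation gives y4=False; an empty clause results — contradiction.
Every branch closes, so no satisfying assignment exists.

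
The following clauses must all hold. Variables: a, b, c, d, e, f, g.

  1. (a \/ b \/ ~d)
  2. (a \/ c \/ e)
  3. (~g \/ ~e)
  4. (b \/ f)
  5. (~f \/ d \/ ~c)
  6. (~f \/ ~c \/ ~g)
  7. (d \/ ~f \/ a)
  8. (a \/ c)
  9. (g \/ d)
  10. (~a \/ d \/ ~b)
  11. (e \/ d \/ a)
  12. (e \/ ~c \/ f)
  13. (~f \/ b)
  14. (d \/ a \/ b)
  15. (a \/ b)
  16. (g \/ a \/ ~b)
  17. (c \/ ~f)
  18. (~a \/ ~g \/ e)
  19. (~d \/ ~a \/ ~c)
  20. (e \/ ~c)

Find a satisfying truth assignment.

a = True  b = True  c = False  d = True  e = False  f = False  g = False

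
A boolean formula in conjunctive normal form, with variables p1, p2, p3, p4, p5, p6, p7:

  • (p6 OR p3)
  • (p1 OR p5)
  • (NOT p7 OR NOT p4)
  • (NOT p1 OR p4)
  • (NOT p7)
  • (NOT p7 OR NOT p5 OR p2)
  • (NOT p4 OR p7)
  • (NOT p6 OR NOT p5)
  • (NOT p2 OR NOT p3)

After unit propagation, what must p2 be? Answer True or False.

False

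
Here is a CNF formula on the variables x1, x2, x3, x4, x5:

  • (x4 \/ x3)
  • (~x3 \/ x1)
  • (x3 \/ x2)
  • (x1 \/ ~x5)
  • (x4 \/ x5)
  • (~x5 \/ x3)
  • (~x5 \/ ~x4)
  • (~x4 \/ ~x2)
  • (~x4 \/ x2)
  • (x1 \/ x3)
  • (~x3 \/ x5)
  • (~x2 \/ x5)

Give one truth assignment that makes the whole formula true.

x1=T  x2=T  x3=T  x4=F  x5=T

x1 occurs only positively in the remaining clauses — set x1 = True.
Branch on x2: take x2 = True.
  then x4 is forced to False.
  then x3 is forced to True.
  then x5 is forced to True.
Every clause has at least one true literal under this assignment.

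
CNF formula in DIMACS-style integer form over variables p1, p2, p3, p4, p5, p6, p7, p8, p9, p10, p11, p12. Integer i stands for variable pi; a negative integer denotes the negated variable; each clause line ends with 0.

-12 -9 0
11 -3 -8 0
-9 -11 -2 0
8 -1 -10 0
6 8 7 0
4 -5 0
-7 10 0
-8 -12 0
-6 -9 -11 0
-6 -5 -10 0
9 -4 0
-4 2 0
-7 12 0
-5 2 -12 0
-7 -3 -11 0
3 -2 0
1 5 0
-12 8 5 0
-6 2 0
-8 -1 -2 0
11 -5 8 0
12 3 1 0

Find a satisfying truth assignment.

p1 = True, p2 = False, p3 = True, p4 = False, p5 = False, p6 = False, p7 = False, p8 = True, p9 = False, p10 = True, p11 = True, p12 = False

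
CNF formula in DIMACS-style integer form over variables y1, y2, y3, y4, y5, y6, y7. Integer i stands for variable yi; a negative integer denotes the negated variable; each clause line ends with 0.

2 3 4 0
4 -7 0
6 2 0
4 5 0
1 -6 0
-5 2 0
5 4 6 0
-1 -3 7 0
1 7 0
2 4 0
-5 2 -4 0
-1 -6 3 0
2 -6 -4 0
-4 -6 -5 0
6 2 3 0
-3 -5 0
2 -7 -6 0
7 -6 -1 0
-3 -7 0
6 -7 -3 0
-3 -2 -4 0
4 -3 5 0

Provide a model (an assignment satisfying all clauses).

y1=True  y2=True  y3=False  y4=True  y5=False  y6=False  y7=True

Branch on y1: take y1 = True.
Branch on y2: take y2 = True.
Try y3 = False.
  then y6 is forced to False.
For the remaining variables, y4 = True, y5 = False, y7 = True works.
Check each clause:
  1. (y3 || y4 || y2) — y2 is true.
  2. (y4 || !y7) — y4 is true.
  3. (y2 || y6) — y2 is true.
  4. (y4 || y5) — y4 is true.
  5. (y1 || !y6) — y1 is true.
  6. (y2 || !y5) — y2 is true.
  7. (y4 || y6 || y5) — y4 is true.
  8. (!y3 || y7 || !y1) — !y3 is true.
  9. (y1 || y7) — y1 is true.
  10. (y2 || y4) — y2 is true.
  11. (!y5 || y2 || !y4) — y2 is true.
  12. (!y6 || !y1 || y3) — !y6 is true.
  13. (y2 || !y4 || !y6) — y2 is true.
  14. (!y5 || !y6 || !y4) — !y6 is true.
  15. (y2 || y6 || y3) — y2 is true.
  16. (!y3 || !y5) — !y5 is true.
  17. (!y6 || y2 || !y7) — !y6 is true.
  18. (!y1 || y7 || !y6) — !y6 is true.
  19. (!y7 || !y3) — !y3 is true.
  20. (!y3 || !y7 || y6) — !y3 is true.
  21. (!y2 || !y4 || !y3) — !y3 is true.
  22. (!y3 || y4 || y5) — y4 is true.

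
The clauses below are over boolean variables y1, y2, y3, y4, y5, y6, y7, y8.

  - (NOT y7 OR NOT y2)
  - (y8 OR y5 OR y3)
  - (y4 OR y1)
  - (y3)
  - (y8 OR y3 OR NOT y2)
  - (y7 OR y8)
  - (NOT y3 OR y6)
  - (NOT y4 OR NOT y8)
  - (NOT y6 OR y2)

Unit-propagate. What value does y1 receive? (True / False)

True

(y3) stands alone — y3 = True.
(NOT y3 OR y6) with y3 = True leaves only y6, so y6 = True.
(NOT y6 OR y2) with y6 = True leaves only y2, so y2 = True.
From (NOT y2 OR NOT y7) and y2 = True: y7 = False.
(y7 OR y8) with y7 = False leaves only y8, so y8 = True.
(NOT y8 OR NOT y4) with y8 = True leaves only NOT y4, so y4 = False.
From (y1 OR y4) and y4 = False: y1 = True.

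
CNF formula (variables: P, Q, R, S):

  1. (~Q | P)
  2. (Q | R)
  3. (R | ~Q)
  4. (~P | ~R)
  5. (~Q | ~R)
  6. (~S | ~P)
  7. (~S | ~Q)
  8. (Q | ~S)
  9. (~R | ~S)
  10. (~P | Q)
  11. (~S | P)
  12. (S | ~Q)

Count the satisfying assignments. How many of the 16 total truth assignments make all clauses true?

Satisfying assignments:
  P=0 Q=0 R=1 S=0
Count: 1.

1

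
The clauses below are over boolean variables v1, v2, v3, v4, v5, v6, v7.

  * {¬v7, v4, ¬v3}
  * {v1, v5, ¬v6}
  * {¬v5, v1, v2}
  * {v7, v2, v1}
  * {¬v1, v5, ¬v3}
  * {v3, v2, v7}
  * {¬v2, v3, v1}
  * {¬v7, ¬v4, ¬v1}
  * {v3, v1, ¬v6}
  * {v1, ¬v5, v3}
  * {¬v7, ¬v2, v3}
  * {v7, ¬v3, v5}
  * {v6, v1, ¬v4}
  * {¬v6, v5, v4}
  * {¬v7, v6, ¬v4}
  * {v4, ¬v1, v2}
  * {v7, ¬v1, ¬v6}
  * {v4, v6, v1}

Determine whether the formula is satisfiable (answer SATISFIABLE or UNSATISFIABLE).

SATISFIABLE

Try v1 = False.
Branch on v2: take v2 = True.
  then v3 is forced to True.
For the remaining variables, v4 = True, v5 = True, v6 = True, v7 = False works.
So v1 = F  v2 = T  v3 = T  v4 = T  v5 = T  v6 = T  v7 = F is a satisfying assignment.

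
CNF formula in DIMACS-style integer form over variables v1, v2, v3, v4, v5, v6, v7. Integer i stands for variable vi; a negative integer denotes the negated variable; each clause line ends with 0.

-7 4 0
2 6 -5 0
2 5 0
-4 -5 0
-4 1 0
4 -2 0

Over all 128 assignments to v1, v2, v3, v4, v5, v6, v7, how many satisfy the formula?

Case analysis on v4 and v2:
  v4=T, v2=T: forces v1=T; v5=F; v3, v6, v7 free → 2^3 = 8.
  v4=T, v2=F: a clause becomes empty — 0.
  v4=F, v2=T: a clause becomes empty — 0.
  v4=F, v2=F: remaining (v1,v3,v5,v6,v7) ∈ {(F,F,T,T,F); (F,T,T,T,F); (T,F,T,T,F); (T,T,T,T,F)} — 4.
Total: 8 + 0 + 0 + 4 = 12.

12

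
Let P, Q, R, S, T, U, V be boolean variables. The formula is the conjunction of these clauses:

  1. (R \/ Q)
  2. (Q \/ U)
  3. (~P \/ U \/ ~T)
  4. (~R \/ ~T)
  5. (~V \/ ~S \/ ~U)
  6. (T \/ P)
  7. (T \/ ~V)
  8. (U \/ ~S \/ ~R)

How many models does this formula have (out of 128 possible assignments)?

19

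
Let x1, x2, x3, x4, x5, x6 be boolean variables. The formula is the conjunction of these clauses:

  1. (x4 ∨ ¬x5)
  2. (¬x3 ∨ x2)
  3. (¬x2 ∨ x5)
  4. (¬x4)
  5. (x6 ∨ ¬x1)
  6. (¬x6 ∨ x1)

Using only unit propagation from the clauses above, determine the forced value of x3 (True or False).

False

(¬x4) is a unit clause: x4 = False.
In (x4 ∨ ¬x5), x4 is now false; ¬x5 must hold, so x5 = False.
(¬x2 ∨ x5): since x5 = False, the clause reduces to (¬x2). x2 = False.
(¬x3 ∨ x2): since x2 = False, the clause reduces to (¬x3). x3 = False.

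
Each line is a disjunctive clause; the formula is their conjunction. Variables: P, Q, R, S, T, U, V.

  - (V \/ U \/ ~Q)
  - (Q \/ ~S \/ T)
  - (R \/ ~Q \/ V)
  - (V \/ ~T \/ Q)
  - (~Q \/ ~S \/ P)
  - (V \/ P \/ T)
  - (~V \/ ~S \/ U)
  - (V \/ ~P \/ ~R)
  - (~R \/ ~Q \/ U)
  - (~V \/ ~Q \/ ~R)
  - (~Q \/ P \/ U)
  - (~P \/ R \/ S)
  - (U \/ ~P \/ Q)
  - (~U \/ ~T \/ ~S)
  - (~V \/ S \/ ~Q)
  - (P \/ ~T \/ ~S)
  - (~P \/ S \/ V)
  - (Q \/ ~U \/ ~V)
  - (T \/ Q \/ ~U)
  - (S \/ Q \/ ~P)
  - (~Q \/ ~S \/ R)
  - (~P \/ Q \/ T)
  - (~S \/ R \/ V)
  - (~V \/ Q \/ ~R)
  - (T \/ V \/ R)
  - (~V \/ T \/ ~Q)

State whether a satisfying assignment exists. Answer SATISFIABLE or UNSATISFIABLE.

Branch on P: take P = False.
The remaining clauses are satisfied by Q = False, R = False, S = False, T = False, U = False, V = True.
So P = False, Q = False, R = False, S = False, T = False, U = False, V = True is a satisfying assignment.

SATISFIABLE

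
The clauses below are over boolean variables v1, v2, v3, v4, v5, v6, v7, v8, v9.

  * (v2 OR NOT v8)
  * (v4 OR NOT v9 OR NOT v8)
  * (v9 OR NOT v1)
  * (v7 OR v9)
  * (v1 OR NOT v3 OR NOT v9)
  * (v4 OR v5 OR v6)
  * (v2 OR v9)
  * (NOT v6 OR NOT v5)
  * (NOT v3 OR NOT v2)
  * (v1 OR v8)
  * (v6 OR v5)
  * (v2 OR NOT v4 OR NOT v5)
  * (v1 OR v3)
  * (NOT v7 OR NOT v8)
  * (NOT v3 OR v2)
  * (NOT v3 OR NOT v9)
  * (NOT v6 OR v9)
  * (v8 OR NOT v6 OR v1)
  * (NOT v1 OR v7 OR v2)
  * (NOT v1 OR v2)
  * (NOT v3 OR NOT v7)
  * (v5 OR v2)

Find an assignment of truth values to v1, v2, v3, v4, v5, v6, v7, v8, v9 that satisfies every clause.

v1=T, v2=T, v3=F, v4=F, v5=F, v6=T, v7=F, v8=F, v9=T

Check each clause:
  1. (v2 OR NOT v8) — NOT v8 is true.
  2. (NOT v9 OR NOT v8 OR v4) — NOT v8 is true.
  3. (v9 OR NOT v1) — v9 is true.
  4. (v7 OR v9) — v9 is true.
  5. (v1 OR NOT v3 OR NOT v9) — v1 is true.
  6. (v6 OR v5 OR v4) — v6 is true.
  7. (v9 OR v2) — v9 is true.
  8. (NOT v6 OR NOT v5) — NOT v5 is true.
  9. (NOT v2 OR NOT v3) — NOT v3 is true.
  10. (v1 OR v8) — v1 is true.
  11. (v5 OR v6) — v6 is true.
  12. (NOT v5 OR v2 OR NOT v4) — v2 is true.
  13. (v3 OR v1) — v1 is true.
  14. (NOT v8 OR NOT v7) — NOT v8 is true.
  15. (v2 OR NOT v3) — v2 is true.
  16. (NOT v9 OR NOT v3) — NOT v3 is true.
  17. (v9 OR NOT v6) — v9 is true.
  18. (NOT v6 OR v8 OR v1) — v1 is true.
  19. (v7 OR v2 OR NOT v1) — v2 is true.
  20. (v2 OR NOT v1) — v2 is true.
  21. (NOT v3 OR NOT v7) — NOT v7 is true.
  22. (v5 OR v2) — v2 is true.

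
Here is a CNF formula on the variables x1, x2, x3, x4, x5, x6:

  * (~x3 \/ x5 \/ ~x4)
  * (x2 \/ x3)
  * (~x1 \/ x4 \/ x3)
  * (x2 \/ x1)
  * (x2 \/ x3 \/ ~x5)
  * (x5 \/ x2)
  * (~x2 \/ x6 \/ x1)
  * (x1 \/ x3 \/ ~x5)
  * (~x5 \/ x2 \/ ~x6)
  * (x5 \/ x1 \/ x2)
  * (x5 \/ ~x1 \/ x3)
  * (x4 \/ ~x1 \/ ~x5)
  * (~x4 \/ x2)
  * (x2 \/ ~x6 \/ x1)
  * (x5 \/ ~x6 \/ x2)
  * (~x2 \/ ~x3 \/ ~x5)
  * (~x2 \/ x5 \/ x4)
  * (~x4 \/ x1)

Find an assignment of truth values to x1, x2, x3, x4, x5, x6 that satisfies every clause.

x1=T  x2=T  x3=F  x4=T  x5=T  x6=T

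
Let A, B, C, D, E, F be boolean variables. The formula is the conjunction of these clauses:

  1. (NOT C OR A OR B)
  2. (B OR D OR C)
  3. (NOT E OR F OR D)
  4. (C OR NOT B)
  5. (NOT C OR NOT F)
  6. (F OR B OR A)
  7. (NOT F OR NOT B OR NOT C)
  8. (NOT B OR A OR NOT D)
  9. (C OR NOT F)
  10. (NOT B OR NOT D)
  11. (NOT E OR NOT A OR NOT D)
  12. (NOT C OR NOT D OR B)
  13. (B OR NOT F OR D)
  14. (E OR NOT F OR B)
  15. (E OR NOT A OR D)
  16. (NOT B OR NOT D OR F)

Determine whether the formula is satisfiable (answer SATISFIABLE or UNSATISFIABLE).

Set A = True and propagate.
For the remaining variables, B = False, C = False, D = True, E = False, F = False works.
Every clause has at least one true literal under this assignment.
So A=True, B=False, C=False, D=True, E=False, F=False is a satisfying assignment.

SATISFIABLE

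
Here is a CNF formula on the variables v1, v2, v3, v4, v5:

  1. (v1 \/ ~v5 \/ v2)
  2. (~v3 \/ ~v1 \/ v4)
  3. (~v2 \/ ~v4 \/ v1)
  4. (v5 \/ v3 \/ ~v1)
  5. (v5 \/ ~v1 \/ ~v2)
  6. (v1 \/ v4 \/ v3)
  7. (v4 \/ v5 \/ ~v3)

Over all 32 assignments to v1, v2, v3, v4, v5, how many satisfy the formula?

Split on v1, then v3.
  v1=T, v3=T: remaining (v2,v4,v5) ∈ {(F,T,F); (F,T,T); (T,T,T)} — 3.
  v1=T, v3=F: remaining (v2,v4,v5) ∈ {(F,F,T); (F,T,T); (T,F,T); (T,T,T)} — 4.
  v1=F, v3=T: remaining (v2,v4,v5) ∈ {(F,T,F); (T,F,T)} — 2.
  v1=F, v3=F: remaining (v2,v4,v5) ∈ {(F,T,F)} — 1.
Total: 3 + 4 + 2 + 1 = 10.

10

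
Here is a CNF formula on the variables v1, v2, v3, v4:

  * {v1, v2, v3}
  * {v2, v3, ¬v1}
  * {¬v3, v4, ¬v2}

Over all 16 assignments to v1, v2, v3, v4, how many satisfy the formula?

Case analysis on v2 and v3:
  v2=T, v3=T: remaining (v1,v4) ∈ {(F,T); (T,T)} — 2.
  v2=T, v3=F: remaining (v1,v4) ∈ {(F,F); (F,T); (T,F); (T,T)} — 4.
  v2=F, v3=T: remaining (v1,v4) ∈ {(F,F); (F,T); (T,F); (T,T)} — 4.
  v2=F, v3=F: a clause becomes empty — 0.
Total: 2 + 4 + 4 + 0 = 10.

10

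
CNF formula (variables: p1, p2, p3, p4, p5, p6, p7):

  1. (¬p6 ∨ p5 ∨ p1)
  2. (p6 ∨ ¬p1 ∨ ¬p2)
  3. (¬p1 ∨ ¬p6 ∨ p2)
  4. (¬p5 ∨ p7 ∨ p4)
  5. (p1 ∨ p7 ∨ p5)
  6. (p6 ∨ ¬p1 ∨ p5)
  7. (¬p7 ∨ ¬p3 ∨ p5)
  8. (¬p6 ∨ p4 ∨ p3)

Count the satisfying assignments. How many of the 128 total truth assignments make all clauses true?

Case analysis on p1 and p5:
  p1=1, p5=1: 11 of the 32 assignments to (p2,p3,p4,p6,p7) work.
  p1=1, p5=0: remaining (p2,p3,p4,p6,p7) ∈ {(1,0,1,1,0); (1,0,1,1,1); (1,1,0,1,0); (1,1,1,1,0)} — 4.
  p1=0, p5=1: p2 free; 11 ways for (p3,p4,p6,p7) × 2^1 = 22.
  p1=0, p5=0: remaining (p2,p3,p4,p6,p7) ∈ {(0,0,0,0,1); (0,0,1,0,1); (1,0,0,0,1); (1,0,1,0,1)} — 4.
Total: 11 + 4 + 22 + 4 = 41.

41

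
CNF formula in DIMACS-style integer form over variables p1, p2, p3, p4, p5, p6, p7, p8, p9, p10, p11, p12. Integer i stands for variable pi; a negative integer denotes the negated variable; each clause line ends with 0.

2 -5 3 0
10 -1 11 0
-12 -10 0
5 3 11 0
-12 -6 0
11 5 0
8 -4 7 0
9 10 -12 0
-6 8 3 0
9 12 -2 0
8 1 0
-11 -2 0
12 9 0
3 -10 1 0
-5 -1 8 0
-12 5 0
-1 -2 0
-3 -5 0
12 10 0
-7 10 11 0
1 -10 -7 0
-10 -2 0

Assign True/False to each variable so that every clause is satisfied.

p1=False, p2=False, p3=True, p4=True, p5=False, p6=True, p7=False, p8=True, p9=True, p10=True, p11=True, p12=False

Pure literal: p8 appears only positively; assign p8 = True.
p9 occurs only positively in the remaining clauses — set p9 = True.
Branch on p1: take p1 = False.
Set p2 = False and propagate.
The remaining clauses are satisfied by p3 = True, p4 = True, p5 = False, p6 = True, p7 = False, p10 = True, p11 = True, p12 = False.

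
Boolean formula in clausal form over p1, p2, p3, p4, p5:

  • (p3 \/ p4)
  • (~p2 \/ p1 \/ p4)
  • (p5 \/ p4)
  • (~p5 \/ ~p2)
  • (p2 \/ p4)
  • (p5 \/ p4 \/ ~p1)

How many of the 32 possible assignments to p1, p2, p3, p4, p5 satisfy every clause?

Case analysis on p4 and p2:
  p4=1, p2=1: remaining (p1,p3,p5) ∈ {(0,0,0); (0,1,0); (1,0,0); (1,1,0)} — 4.
  p4=1, p2=0: p1, p3, p5 free → 2^3 = 8.
  p4=0, p2=1: a clause becomes empty — 0.
  p4=0, p2=0: a clause becomes empty — 0.
Total: 4 + 8 + 0 + 0 = 12.

12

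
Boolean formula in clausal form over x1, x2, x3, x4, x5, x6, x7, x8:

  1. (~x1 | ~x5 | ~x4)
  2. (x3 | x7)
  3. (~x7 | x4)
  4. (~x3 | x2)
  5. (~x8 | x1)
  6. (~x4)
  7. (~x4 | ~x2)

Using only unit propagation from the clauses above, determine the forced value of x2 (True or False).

(~x4) stands alone — x4 = False.
In (x4 | ~x7), x4 is now false; ~x7 must hold, so x7 = False.
From (x7 | x3) and x7 = False: x3 = True.
From (~x3 | x2) and x3 = True: x2 = True.

True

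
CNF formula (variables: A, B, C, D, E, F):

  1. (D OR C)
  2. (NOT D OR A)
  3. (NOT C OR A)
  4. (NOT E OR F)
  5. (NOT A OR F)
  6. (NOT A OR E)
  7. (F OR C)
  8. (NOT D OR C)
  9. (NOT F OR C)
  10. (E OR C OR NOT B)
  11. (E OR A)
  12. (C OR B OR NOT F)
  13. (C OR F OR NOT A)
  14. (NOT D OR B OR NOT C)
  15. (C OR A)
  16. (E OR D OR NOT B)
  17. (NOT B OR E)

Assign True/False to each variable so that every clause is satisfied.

A = T, B = F, C = T, D = F, E = T, F = T

Check each clause:
  1. (C OR D) — C is true.
  2. (NOT D OR A) — A is true.
  3. (A OR NOT C) — A is true.
  4. (NOT E OR F) — F is true.
  5. (F OR NOT A) — F is true.
  6. (NOT A OR E) — E is true.
  7. (F OR C) — C is true.
  8. (NOT D OR C) — C is true.
  9. (C OR NOT F) — C is true.
  10. (E OR NOT B OR C) — C is true.
  11. (E OR A) — A is true.
  12. (C OR B OR NOT F) — C is true.
  13. (C OR F OR NOT A) — C is true.
  14. (NOT C OR NOT D OR B) — NOT D is true.
  15. (C OR A) — A is true.
  16. (E OR D OR NOT B) — E is true.
  17. (E OR NOT B) — E is true.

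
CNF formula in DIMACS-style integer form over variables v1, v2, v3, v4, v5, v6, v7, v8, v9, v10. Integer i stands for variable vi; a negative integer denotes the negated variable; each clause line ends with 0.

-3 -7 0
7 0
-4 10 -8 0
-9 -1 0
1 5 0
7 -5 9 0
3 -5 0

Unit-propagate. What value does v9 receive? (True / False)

Unit clause (v7) sets v7 = True.
(!v7 || !v3): since v7 = True, the clause reduces to (!v3). v3 = False.
In (!v5 || v3), v3 is now false; !v5 must hold, so v5 = False.
(v1 || v5) with v5 = False leaves only v1, so v1 = True.
(!v1 || !v9) with v1 = True leaves only !v9, so v9 = False.

False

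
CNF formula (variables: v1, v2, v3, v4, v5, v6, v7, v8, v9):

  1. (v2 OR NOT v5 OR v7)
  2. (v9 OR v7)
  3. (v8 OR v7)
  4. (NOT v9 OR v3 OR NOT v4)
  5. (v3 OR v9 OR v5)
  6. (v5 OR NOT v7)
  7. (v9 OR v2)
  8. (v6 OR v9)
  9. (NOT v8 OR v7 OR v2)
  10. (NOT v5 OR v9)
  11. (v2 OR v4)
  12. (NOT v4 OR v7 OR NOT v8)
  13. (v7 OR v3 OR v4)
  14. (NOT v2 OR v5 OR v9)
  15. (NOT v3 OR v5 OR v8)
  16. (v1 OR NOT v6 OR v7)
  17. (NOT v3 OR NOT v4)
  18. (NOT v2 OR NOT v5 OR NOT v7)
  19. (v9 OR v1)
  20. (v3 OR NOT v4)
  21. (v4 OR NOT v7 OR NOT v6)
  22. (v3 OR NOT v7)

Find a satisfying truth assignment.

v1 occurs only positively in the remaining clauses — set v1 = True.
Set v2 = True and propagate.
Branch on v3: take v3 = True.
  then v4 is forced to False.
For the remaining variables, v5 = True, v6 = True, v7 = False, v8 = True, v9 = True works.
Every clause has at least one true literal under this assignment.

v1=T, v2=T, v3=T, v4=F, v5=T, v6=T, v7=F, v8=T, v9=T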